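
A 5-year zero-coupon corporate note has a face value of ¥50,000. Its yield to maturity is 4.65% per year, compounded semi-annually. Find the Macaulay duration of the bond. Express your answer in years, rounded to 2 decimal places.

5.00 years

A zero-coupon bond has a single cash flow at maturity, so its Macaulay duration equals its maturity: 5 years.
(Equivalently: 10 semi-annual periods ÷ 2 = 5 years.)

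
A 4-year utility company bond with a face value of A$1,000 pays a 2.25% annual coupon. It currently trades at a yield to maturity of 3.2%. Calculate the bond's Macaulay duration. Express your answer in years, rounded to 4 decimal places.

3.8672 years

Periodic yield y = 0.032. Discount each cash flow and weight by its year:
  t   CF        PV=CF/(1+0.032)^t    t·PV
  1        22.50        21.8023        21.8023
  2        22.50        21.1263        42.2526
  3        22.50        20.4712        61.4136
  4     1,022.50       901.4560     3,605.8239
  Σ                    964.8558     3,731.2925
Price P = Σ PV = 964.8558.
Macaulay duration = Σ(t·PV) / P = 3,731.2925 / 964.8558 = 3.86720 years.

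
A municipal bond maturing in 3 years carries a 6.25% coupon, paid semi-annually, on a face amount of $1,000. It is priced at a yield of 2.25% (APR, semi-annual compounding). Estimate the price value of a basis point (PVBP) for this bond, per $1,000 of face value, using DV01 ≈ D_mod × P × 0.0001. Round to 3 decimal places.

$0.308

Periodic yield y = 0.01125.
  t   CF        PV=CF/(1+0.01125)^t    t·PV
  1        31.25        30.9023        30.9023
  2        31.25        30.5586        61.1171
  3        31.25        30.2186        90.6558
  4        31.25        29.8824       119.5297
  5        31.25        29.5500       147.7500
  6     1,031.25       964.3013     5,785.8078
  Σ                  1,115.4132     6,235.7628
P = 1,115.4132; D_Mac = 5.59054 half-year periods = 2.79527 yrs; D_mod = 2.76417 yrs.
DV01 ≈ 2.76417 × 1,115.4132 × 0.0001 = 0.308320.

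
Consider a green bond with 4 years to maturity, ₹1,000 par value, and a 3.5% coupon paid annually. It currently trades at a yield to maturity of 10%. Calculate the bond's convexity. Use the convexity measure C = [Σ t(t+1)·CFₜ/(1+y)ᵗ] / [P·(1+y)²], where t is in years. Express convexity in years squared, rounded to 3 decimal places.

With y = 0.1:
  t   CF        PV=CF/(1+0.1)^t    t·PV        t(t+1)·PV
  1        35.00        31.8182        31.8182          63.6364
  2        35.00        28.9256        57.8512         173.5537
  3        35.00        26.2960        78.8881         315.5522
  4     1,035.00       706.9189     2,827.6757      14,138.3785
  Σ                    793.9587     2,996.2332      14,691.1208
P = 793.9587.
Convexity = Σ t(t+1)·PV / [P·(1+y)²] = 14,691.1208 / (793.9587 × 1.210000) = 15.29226.

15.292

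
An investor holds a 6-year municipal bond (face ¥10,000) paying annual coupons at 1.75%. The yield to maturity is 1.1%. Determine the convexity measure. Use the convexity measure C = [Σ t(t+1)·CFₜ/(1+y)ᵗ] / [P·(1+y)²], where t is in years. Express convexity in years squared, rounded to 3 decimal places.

38.843

With y = 0.011:
  t   CF        PV=CF/(1+0.011)^t    t·PV        t(t+1)·PV
  1       175.00       173.0959       173.0959         346.1919
  2       175.00       171.2126       342.4252       1,027.2756
  3       175.00       169.3498       508.0493       2,032.1971
  4       175.00       167.5072       670.0287       3,350.1436
  5       175.00       165.6846       828.4232       4,970.5395
  6    10,175.00     9,528.5646    57,171.3878     400,199.7148
  Σ                 10,375.4148    59,693.4102     411,926.0624
P = 10,375.4148.
Convexity = Σ t(t+1)·PV / [P·(1+y)²] = 411,926.0624 / (10,375.4148 × 1.022121) = 38.84289.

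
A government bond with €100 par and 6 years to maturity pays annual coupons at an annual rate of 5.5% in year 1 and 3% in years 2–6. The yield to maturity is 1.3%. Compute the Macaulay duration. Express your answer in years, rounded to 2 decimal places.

5.50 years

Periodic yield y = 0.013. Discount each cash flow and weight by its year:
  t   CF        PV=CF/(1+0.013)^t    t·PV
  1         5.50         5.4294         5.4294
  2         3.00         2.9235         5.8470
  3         3.00         2.8860         8.6579
  4         3.00         2.8489        11.3958
  5         3.00         2.8124        14.0619
  6       103.00        95.3192       571.9154
  Σ                    112.2194       617.3074
Price P = Σ PV = 112.2194.
Macaulay duration = Σ(t·PV) / P = 617.3074 / 112.2194 = 5.50090 years.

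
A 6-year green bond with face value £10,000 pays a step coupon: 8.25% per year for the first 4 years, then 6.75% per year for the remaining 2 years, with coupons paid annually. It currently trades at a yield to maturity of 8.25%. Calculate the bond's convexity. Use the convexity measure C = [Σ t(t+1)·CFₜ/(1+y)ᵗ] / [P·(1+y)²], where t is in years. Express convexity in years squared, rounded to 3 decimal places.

27.661

With y = 0.0825:
  t   CF        PV=CF/(1+0.0825)^t    t·PV        t(t+1)·PV
  1       825.00       762.1247       762.1247       1,524.2494
  2       825.00       704.0413     1,408.0826       4,224.2478
  3       825.00       650.3846     1,951.1537       7,804.6149
  4       825.00       600.8172     2,403.2686      12,016.3432
  5       675.00       454.1133     2,270.5666      13,623.3998
  6    10,675.00     6,634.3817    39,806.2901     278,644.0308
  Σ                  9,805.8628    48,601.4864     317,836.8860
P = 9,805.8628.
Convexity = Σ t(t+1)·PV / [P·(1+y)²] = 317,836.8860 / (9,805.8628 × 1.171806) = 27.66067.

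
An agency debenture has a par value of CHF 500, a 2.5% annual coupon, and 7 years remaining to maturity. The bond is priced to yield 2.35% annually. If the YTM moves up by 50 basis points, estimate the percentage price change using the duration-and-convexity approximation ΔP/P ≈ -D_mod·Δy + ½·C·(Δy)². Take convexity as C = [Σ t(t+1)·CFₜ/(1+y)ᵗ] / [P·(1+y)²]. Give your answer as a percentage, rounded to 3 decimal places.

With y = 0.0235:
  t   CF        PV=CF/(1+0.0235)^t    t·PV        t(t+1)·PV
  1        12.50        12.2130        12.2130          24.4260
  2        12.50        11.9326        23.8652          71.5955
  3        12.50        11.6586        34.9758         139.9032
  4        12.50        11.3909        45.5637         227.8183
  5        12.50        11.1294        55.6469         333.8813
  6        12.50        10.8738        65.2430         456.7013
  7       512.50       435.5910     3,049.1373      24,393.0984
  Σ                    504.7893     3,286.6448      25,647.4239
P = 504.7893; D_Mac = 6.51092 yrs; D_mod = 6.36143 yrs; C = 48.50180.
Duration effect: -6.36143 × (+0.005) = -0.031807
Convexity effect: 0.5 × 48.50180 × (0.005)² = +0.0006063
ΔP/P ≈ -0.031807 + 0.0006063 = -0.031201 = -3.1201%.

-3.120%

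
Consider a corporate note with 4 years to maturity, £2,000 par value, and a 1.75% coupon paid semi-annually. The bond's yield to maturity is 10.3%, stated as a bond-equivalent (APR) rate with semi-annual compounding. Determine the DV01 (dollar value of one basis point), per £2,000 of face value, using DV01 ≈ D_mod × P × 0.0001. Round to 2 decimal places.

£0.53

Periodic yield y = 0.0515.
  t   CF        PV=CF/(1+0.0515)^t    t·PV
  1        17.50        16.6429        16.6429
  2        17.50        15.8278        31.6555
  3        17.50        15.0526        45.1577
  4        17.50        14.3153        57.2613
  5        17.50        13.6142        68.0709
  6        17.50        12.9474        77.6844
  7        17.50        12.3133        86.1928
  8     2,017.50     1,350.0173    10,800.1382
  Σ                  1,450.7306    11,182.8037
P = 1,450.7306; D_Mac = 7.70839 half-year periods = 3.85420 yrs; D_mod = 3.66543 yrs.
DV01 ≈ 3.66543 × 1,450.7306 × 0.0001 = 0.531755.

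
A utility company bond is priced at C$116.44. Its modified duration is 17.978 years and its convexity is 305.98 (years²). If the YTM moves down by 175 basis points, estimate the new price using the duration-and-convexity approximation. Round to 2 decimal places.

Duration effect: -D_mod·Δy = -17.978 × (-0.0175) = +0.314615
Convexity effect: ½·C·(Δy)² = 0.5 × 305.98 × (-0.0175)² = +0.0468531875
ΔP/P ≈ +0.314615 + 0.0468531875 = +0.3614681875
New price ≈ 116.44 × (1 + 0.3614681875) = 158.5293557525.

C$158.53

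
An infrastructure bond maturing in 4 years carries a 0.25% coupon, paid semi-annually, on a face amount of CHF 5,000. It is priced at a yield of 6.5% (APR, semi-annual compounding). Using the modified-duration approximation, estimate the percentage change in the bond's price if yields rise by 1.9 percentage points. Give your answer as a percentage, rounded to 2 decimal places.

Periodic yield y = 0.0325. Modified duration first:
  t   CF        PV=CF/(1+0.0325)^t    t·PV
  1         6.25         6.0533         6.0533
  2         6.25         5.8627        11.7255
  3         6.25         5.6782        17.0346
  4         6.25         5.4995        21.9978
  5         6.25         5.3264        26.6318
  6         6.25         5.1587        30.9522
  7         6.25         4.9963        34.9742
  8     5,006.25     3,876.0739    31,008.5914
  Σ                  3,914.6489    31,157.9606
P = 3,914.6489; D_Mac = 7.95932 half-year periods = 3.97966 yrs; D_mod = 3.97966/(1+0.0325) = 3.85439 yrs.
ΔP/P ≈ -D_mod · Δy = -3.85439 × (+0.019) = -0.073233 = -7.3233%.

-7.32%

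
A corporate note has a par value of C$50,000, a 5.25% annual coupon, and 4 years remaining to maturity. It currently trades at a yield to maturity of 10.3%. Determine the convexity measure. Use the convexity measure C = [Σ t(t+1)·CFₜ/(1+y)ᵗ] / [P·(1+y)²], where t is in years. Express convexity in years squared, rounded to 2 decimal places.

With y = 0.103:
  t   CF        PV=CF/(1+0.103)^t    t·PV        t(t+1)·PV
  1     2,625.00     2,379.8731     2,379.8731       4,759.7461
  2     2,625.00     2,157.6365     4,315.2730      12,945.8191
  3     2,625.00     1,956.1528     5,868.4583      23,473.8333
  4    52,625.00    35,554.1302   142,216.5210     711,082.6050
  Σ                 42,047.7926   154,780.1254     752,262.0035
P = 42,047.7926.
Convexity = Σ t(t+1)·PV / [P·(1+y)²] = 752,262.0035 / (42,047.7926 × 1.216609) = 14.70533.

14.71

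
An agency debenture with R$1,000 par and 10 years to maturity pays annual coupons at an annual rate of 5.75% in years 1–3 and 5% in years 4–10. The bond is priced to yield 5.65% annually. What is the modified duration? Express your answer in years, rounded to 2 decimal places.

Periodic yield y = 0.0565. First find Macaulay duration:
  t   CF        PV=CF/(1+0.0565)^t    t·PV
  1        57.50        54.4250        54.4250
  2        57.50        51.5144       103.0288
  3        57.50        48.7595       146.2785
  4        50.00        40.1321       160.5284
  5        50.00        37.9859       189.9295
  6        50.00        35.9545       215.7269
  7        50.00        34.0317       238.2218
  8        50.00        32.2117       257.6938
  9        50.00        30.4891       274.4018
  10    1,050.00       606.0302     6,060.3023
  Σ                    971.5342     7,700.5369
P = 971.5342; Macaulay duration = 7,700.5369 / 971.5342 = 7.92616 years.
Modified duration = D_Mac / (1 + y) = 7.92616 / 1.0565 = 7.50228 years.

7.50 years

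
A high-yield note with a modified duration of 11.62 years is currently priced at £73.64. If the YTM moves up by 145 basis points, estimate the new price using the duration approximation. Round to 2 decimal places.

Duration approximation: ΔP/P ≈ -D_mod · Δy = -11.62 × (+0.0145) = -0.168490.
New price ≈ 73.64 × (1 - 0.168490) = 61.2323964.

£61.23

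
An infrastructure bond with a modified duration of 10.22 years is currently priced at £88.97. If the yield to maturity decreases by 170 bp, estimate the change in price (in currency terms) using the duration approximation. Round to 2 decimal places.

+£15.46

Duration approximation: ΔP/P ≈ -D_mod · Δy = -10.22 × (-0.017) = +0.173740.
ΔP ≈ 88.97 × (+0.173740) = +15.4576478.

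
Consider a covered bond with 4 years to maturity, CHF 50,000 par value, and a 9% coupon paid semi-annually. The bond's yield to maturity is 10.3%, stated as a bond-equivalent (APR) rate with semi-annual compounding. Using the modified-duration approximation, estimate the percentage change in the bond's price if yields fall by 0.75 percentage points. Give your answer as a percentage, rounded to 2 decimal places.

+2.45%

Periodic yield y = 0.0515. Modified duration first:
  t   CF        PV=CF/(1+0.0515)^t    t·PV
  1     2,250.00     2,139.8003     2,139.8003
  2     2,250.00     2,034.9979     4,069.9958
  3     2,250.00     1,935.3285     5,805.9854
  4     2,250.00     1,840.5406     7,362.1625
  5     2,250.00     1,750.3953     8,751.9764
  6     2,250.00     1,664.6650     9,987.9902
  7     2,250.00     1,583.1336    11,081.9355
  8    52,250.00    34,963.2728   279,706.1823
  Σ                 47,912.1340   328,906.0284
P = 47,912.1340; D_Mac = 6.86478 half-year periods = 3.43239 yrs; D_mod = 3.43239/(1+0.0515) = 3.26428 yrs.
ΔP/P ≈ -D_mod · Δy = -3.26428 × (-0.0075) = +0.024482 = +2.4482%.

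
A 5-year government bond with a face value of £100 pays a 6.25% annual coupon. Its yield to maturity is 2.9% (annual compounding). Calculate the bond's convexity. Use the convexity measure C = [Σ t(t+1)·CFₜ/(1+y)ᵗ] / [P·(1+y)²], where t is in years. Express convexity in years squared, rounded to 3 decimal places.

With y = 0.029:
  t   CF        PV=CF/(1+0.029)^t    t·PV        t(t+1)·PV
  1         6.25         6.0739         6.0739          12.1477
  2         6.25         5.9027        11.8054          35.4161
  3         6.25         5.7363        17.2090          68.8359
  4         6.25         5.5747        22.2986         111.4932
  5       106.25        92.0984       460.4920       2,762.9519
  Σ                    115.3859       517.8788       2,990.8448
P = 115.3859.
Convexity = Σ t(t+1)·PV / [P·(1+y)²] = 2,990.8448 / (115.3859 × 1.058841) = 24.47994.

24.480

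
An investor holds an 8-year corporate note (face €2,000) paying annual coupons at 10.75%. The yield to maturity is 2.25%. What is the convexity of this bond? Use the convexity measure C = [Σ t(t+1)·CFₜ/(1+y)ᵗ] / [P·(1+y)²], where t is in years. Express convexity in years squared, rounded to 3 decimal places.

With y = 0.0225:
  t   CF        PV=CF/(1+0.0225)^t    t·PV        t(t+1)·PV
  1       215.00       210.2689       210.2689         420.5379
  2       215.00       205.6420       411.2840       1,233.8520
  3       215.00       201.1169       603.3506       2,413.4025
  4       215.00       196.6913       786.7653       3,933.8264
  5       215.00       192.3631       961.8157       5,770.8945
  6       215.00       188.1302     1,128.7813       7,901.4692
  7       215.00       183.9904     1,287.9330      10,303.4643
  8     2,215.00     1,853.8184    14,830.5475     133,474.9275
  Σ                  3,232.0214    20,220.7464     165,452.3742
P = 3,232.0214.
Convexity = Σ t(t+1)·PV / [P·(1+y)²] = 165,452.3742 / (3,232.0214 × 1.045506) = 48.96347.

48.963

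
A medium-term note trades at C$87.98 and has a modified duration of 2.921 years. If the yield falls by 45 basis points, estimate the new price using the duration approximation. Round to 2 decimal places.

Duration approximation: ΔP/P ≈ -D_mod · Δy = -2.921 × (-0.0045) = +0.0131445.
New price ≈ 87.98 × (1 + 0.0131445) = 89.13645311.

C$89.14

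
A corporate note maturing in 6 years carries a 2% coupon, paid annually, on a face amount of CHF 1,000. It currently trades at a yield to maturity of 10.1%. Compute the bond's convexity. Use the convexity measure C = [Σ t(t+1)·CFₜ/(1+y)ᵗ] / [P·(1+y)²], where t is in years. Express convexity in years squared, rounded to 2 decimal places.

31.83

With y = 0.101:
  t   CF        PV=CF/(1+0.101)^t    t·PV        t(t+1)·PV
  1        20.00        18.1653        18.1653          36.3306
  2        20.00        16.4989        32.9978          98.9935
  3        20.00        14.9854        44.9562         179.8247
  4        20.00        13.6107        54.4428         272.2142
  5        20.00        12.3621        61.8107         370.8640
  6     1,020.00       572.6328     3,435.7971      24,050.5797
  Σ                    648.2553     3,648.1699      25,008.8066
P = 648.2553.
Convexity = Σ t(t+1)·PV / [P·(1+y)²] = 25,008.8066 / (648.2553 × 1.212201) = 31.82528.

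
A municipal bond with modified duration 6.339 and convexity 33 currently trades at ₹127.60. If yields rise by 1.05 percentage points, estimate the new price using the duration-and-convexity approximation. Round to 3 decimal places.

₹119.339

Duration effect: -D_mod·Δy = -6.339 × (+0.0105) = -0.0665595
Convexity effect: ½·C·(Δy)² = 0.5 × 33 × (0.0105)² = +0.001819125
ΔP/P ≈ -0.0665595 + 0.001819125 = -0.064740375
New price ≈ 127.60 × (1 - 0.064740375) = 119.33912815.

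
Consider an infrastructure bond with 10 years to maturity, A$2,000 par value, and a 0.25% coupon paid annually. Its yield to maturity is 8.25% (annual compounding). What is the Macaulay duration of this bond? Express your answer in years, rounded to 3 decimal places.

Periodic yield y = 0.0825. Discount each cash flow and weight by its year:
  t   CF        PV=CF/(1+0.0825)^t    t·PV
  1         5.00         4.6189         4.6189
  2         5.00         4.2669         8.5338
  3         5.00         3.9417        11.8252
  4         5.00         3.6413        14.5653
  5         5.00         3.3638        16.8190
  6         5.00         3.1074        18.6446
  7         5.00         2.8706        20.0943
  8         5.00         2.6518        21.2147
  9         5.00         2.4497        22.0476
  10    2,005.00       907.4764     9,074.7637
  Σ                    938.3887     9,213.1272
Price P = Σ PV = 938.3887.
Macaulay duration = Σ(t·PV) / P = 9,213.1272 / 938.3887 = 9.81803 years.

9.818 years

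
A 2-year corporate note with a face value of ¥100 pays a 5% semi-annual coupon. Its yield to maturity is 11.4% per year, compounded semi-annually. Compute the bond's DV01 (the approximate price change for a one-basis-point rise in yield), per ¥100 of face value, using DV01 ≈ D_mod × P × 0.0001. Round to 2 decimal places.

Periodic yield y = 0.057.
  t   CF        PV=CF/(1+0.057)^t    t·PV
  1         2.50         2.3652         2.3652
  2         2.50         2.2376         4.4753
  3         2.50         2.1170         6.3509
  4       102.50        82.1153       328.4611
  Σ                     88.8351       341.6525
P = 88.8351; D_Mac = 3.84592 half-year periods = 1.92296 yrs; D_mod = 1.81926 yrs.
DV01 ≈ 1.81926 × 88.8351 × 0.0001 = 0.016161.

¥0.02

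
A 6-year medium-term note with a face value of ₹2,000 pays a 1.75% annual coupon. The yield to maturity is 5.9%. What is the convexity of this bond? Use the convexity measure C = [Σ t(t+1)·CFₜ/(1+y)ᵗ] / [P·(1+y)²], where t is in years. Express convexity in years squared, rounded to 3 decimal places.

With y = 0.059:
  t   CF        PV=CF/(1+0.059)^t    t·PV        t(t+1)·PV
  1        35.00        33.0500        33.0500          66.1001
  2        35.00        31.2087        62.4175         187.2524
  3        35.00        29.4700        88.4100         353.6400
  4        35.00        27.8281       111.3126         556.5628
  5        35.00        26.2778       131.3888         788.3326
  6     2,035.00     1,442.7419     8,656.4516      60,595.1609
  Σ                  1,590.5766     9,083.0304      62,547.0489
P = 1,590.5766.
Convexity = Σ t(t+1)·PV / [P·(1+y)²] = 62,547.0489 / (1,590.5766 × 1.121481) = 35.06391.

35.064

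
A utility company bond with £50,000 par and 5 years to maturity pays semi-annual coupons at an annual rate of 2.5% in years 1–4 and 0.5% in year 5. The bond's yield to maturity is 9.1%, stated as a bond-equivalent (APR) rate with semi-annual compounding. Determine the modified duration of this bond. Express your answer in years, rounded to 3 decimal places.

Periodic yield y = 0.0455. First find Macaulay duration:
  t   CF        PV=CF/(1+0.0455)^t    t·PV
  1       625.00       597.8001       597.8001
  2       625.00       571.7839     1,143.5679
  3       625.00       546.9000     1,640.6999
  4       625.00       523.0990     2,092.3959
  5       625.00       500.3338     2,501.6689
  6       625.00       478.5593     2,871.3560
  7       625.00       457.7325     3,204.1276
  8       625.00       437.8121     3,502.4965
  9       125.00        83.7517       753.7654
  10   50,125.00    32,122.8459   321,228.4588
  Σ                 36,320.6183   339,536.3370
P = 36,320.6183; Macaulay duration = 339,536.3370 / 36,320.6183 = 9.34831 half-year periods = 4.67415 years.
Modified duration = D_Mac / (1 + y) = 4.67415 / 1.0455 = 4.47074 years.

4.471 years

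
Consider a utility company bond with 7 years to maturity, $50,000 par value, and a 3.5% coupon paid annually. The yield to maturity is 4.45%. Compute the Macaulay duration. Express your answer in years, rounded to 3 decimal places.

6.305 years

Periodic yield y = 0.0445. Discount each cash flow and weight by its year:
  t   CF        PV=CF/(1+0.0445)^t    t·PV
  1     1,750.00     1,675.4428     1,675.4428
  2     1,750.00     1,604.0620     3,208.1241
  3     1,750.00     1,535.7224     4,607.1672
  4     1,750.00     1,470.2943     5,881.1772
  5     1,750.00     1,407.6537     7,038.2685
  6     1,750.00     1,347.6819     8,086.0912
  7    51,750.00    38,154.9812   267,084.8684
  Σ                 47,195.8383   297,581.1393
Price P = Σ PV = 47,195.8383.
Macaulay duration = Σ(t·PV) / P = 297,581.1393 / 47,195.8383 = 6.30524 years.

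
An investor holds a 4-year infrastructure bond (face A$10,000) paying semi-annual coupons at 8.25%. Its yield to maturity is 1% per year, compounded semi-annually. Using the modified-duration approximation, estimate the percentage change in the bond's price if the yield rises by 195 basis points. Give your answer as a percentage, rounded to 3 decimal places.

Periodic yield y = 0.005. Modified duration first:
  t   CF        PV=CF/(1+0.005)^t    t·PV
  1       412.50       410.4478       410.4478
  2       412.50       408.4057       816.8115
  3       412.50       406.3739     1,219.1216
  4       412.50       404.3521     1,617.4084
  5       412.50       402.3404     2,011.7020
  6       412.50       400.3387     2,402.0322
  7       412.50       398.3470     2,788.4288
  8    10,412.50    10,005.2172    80,041.7375
  Σ                 12,835.8227    91,307.6898
P = 12,835.8227; D_Mac = 7.11351 half-year periods = 3.55675 yrs; D_mod = 3.55675/(1+0.005) = 3.53906 yrs.
ΔP/P ≈ -D_mod · Δy = -3.53906 × (+0.0195) = -0.069012 = -6.9012%.

-6.901%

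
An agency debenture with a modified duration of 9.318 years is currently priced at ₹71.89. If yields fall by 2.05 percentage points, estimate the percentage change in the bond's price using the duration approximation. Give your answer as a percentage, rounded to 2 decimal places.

+19.10%

Duration approximation: ΔP/P ≈ -D_mod · Δy = -9.318 × (-0.0205) = +0.191019.
As a percentage: +19.1019%.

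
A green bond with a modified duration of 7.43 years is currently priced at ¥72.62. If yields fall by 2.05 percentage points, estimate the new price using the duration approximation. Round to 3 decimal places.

¥83.681

Duration approximation: ΔP/P ≈ -D_mod · Δy = -7.43 × (-0.0205) = +0.152315.
New price ≈ 72.62 × (1 + 0.152315) = 83.6811153.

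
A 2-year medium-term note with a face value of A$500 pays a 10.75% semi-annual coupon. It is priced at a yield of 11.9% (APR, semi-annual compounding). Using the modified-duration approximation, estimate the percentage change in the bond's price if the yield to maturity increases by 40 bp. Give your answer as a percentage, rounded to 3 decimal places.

-0.699%

Periodic yield y = 0.0595. Modified duration first:
  t   CF        PV=CF/(1+0.0595)^t    t·PV
  1       26.875        25.3657        25.3657
  2       26.875        23.9412        47.8825
  3       26.875        22.5967        67.7902
  4      526.875       418.1227     1,672.4908
  Σ                    490.0264     1,813.5292
P = 490.0264; D_Mac = 3.70088 half-year periods = 1.85044 yrs; D_mod = 1.85044/(1+0.0595) = 1.74652 yrs.
ΔP/P ≈ -D_mod · Δy = -1.74652 × (+0.004) = -0.006986 = -0.6986%.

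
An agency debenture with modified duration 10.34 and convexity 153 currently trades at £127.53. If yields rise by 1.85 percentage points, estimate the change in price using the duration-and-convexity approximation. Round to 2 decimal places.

-£21.06

Duration effect: -D_mod·Δy = -10.34 × (+0.0185) = -0.191290
Convexity effect: ½·C·(Δy)² = 0.5 × 153 × (0.0185)² = +0.026182125
ΔP/P ≈ -0.191290 + 0.026182125 = -0.165107875
ΔP ≈ 127.53 × (-0.165107875) = -21.05620729875.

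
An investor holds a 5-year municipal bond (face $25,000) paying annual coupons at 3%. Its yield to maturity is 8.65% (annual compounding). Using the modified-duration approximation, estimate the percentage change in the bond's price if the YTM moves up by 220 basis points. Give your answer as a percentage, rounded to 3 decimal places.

-9.461%

Periodic yield y = 0.0865. Modified duration first:
  t   CF        PV=CF/(1+0.0865)^t    t·PV
  1       750.00       690.2899       690.2899
  2       750.00       635.3336     1,270.6671
  3       750.00       584.7525     1,754.2574
  4       750.00       538.1983     2,152.7933
  5    25,750.00    17,007.0340    85,035.1700
  Σ                 19,455.6083    90,903.1778
P = 19,455.6083; D_Mac = 4.67234 yrs; D_mod = 4.67234/(1+0.0865) = 4.30036 yrs.
ΔP/P ≈ -D_mod · Δy = -4.30036 × (+0.022) = -0.094608 = -9.4608%.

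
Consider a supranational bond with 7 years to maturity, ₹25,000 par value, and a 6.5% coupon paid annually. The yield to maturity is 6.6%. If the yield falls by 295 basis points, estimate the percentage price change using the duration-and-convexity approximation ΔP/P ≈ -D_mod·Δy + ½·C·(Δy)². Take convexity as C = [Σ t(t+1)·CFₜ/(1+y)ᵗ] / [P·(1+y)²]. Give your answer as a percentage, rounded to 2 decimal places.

+17.83%

With y = 0.066:
  t   CF        PV=CF/(1+0.066)^t    t·PV        t(t+1)·PV
  1     1,625.00     1,524.3902     1,524.3902       3,048.7805
  2     1,625.00     1,430.0096     2,860.0192       8,580.0577
  3     1,625.00     1,341.4724     4,024.4173      16,097.6692
  4     1,625.00     1,258.4169     5,033.6677      25,168.3383
  5     1,625.00     1,180.5037     5,902.5184      35,415.1101
  6     1,625.00     1,107.4143     6,644.4860      46,511.4017
  7    26,625.00    17,021.1612   119,148.1281     953,185.0247
  Σ                 24,863.3683   145,137.6268   1,088,006.3821
P = 24,863.3683; D_Mac = 5.83741 yrs; D_mod = 5.47599 yrs; C = 38.50854.
Duration effect: -5.47599 × (-0.0295) = +0.161542
Convexity effect: 0.5 × 38.50854 × (-0.0295)² = +0.0167560
ΔP/P ≈ +0.161542 + 0.0167560 = +0.178298 = +17.8298%.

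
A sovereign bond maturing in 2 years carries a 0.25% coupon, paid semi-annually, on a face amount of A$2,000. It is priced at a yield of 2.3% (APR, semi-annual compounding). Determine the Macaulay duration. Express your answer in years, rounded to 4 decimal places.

1.9962 years

Periodic yield y = 0.0115. Discount each cash flow and weight by its period:
  t   CF        PV=CF/(1+0.0115)^t    t·PV
  1         2.50         2.4716         2.4716
  2         2.50         2.4435         4.8870
  3         2.50         2.4157         7.2471
  4     2,002.50     1,912.9736     7,651.8944
  Σ                  1,920.3043     7,666.5000
Price P = Σ PV = 1,920.3043.
Macaulay duration = Σ(t·PV) / P = 7,666.5000 / 1,920.3043 = 3.99234 half-year periods.
In years: 3.99234 / 2 = 1.99617 years.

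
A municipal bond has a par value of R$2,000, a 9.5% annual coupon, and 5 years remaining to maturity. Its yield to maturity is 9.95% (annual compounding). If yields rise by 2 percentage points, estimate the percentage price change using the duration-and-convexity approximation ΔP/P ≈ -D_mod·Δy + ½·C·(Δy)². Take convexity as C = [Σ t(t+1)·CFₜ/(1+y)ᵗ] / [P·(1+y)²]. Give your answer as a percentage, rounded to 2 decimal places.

With y = 0.0995:
  t   CF        PV=CF/(1+0.0995)^t    t·PV        t(t+1)·PV
  1       190.00       172.8058       172.8058         345.6116
  2       190.00       157.1676       314.3353         943.0058
  3       190.00       142.9446       428.8339       1,715.3358
  4       190.00       130.0088       520.0351       2,600.1755
  5     2,190.00     1,362.9124     6,814.5621      40,887.3723
  Σ                  1,965.8393     8,250.5722      46,491.5011
P = 1,965.8393; D_Mac = 4.19697 yrs; D_mod = 3.81716 yrs; C = 19.56298.
Duration effect: -3.81716 × (+0.02) = -0.076343
Convexity effect: 0.5 × 19.56298 × (0.02)² = +0.0039126
ΔP/P ≈ -0.076343 + 0.0039126 = -0.072431 = -7.2431%.

-7.24%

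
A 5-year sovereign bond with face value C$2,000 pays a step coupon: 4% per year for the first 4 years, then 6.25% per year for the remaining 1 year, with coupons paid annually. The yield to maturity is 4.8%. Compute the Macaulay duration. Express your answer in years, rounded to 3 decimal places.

4.629 years

Periodic yield y = 0.048. Discount each cash flow and weight by its year:
  t   CF        PV=CF/(1+0.048)^t    t·PV
  1        80.00        76.3359        76.3359
  2        80.00        72.8396       145.6792
  3        80.00        69.5034       208.5102
  4        80.00        66.3201       265.2802
  5     2,125.00     1,680.9412     8,404.7060
  Σ                  1,965.9401     9,100.5115
Price P = Σ PV = 1,965.9401.
Macaulay duration = Σ(t·PV) / P = 9,100.5115 / 1,965.9401 = 4.62909 years.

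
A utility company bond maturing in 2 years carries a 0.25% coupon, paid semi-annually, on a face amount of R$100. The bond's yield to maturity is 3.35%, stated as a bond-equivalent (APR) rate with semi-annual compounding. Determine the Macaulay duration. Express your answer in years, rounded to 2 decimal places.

Periodic yield y = 0.01675. Discount each cash flow and weight by its period:
  t   CF        PV=CF/(1+0.01675)^t    t·PV
  1        0.125         0.1229         0.1229
  2        0.125         0.1209         0.2418
  3        0.125         0.1189         0.3568
  4      100.125        93.6884       374.7536
  Σ                     94.0512       375.4751
Price P = Σ PV = 94.0512.
Macaulay duration = Σ(t·PV) / P = 375.4751 / 94.0512 = 3.99224 half-year periods.
In years: 3.99224 / 2 = 1.99612 years.

2.00 years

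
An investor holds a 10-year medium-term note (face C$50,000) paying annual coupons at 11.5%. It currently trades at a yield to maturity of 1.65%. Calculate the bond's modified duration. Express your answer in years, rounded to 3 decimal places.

7.314 years

Periodic yield y = 0.0165. First find Macaulay duration:
  t   CF        PV=CF/(1+0.0165)^t    t·PV
  1     5,750.00     5,656.6650     5,656.6650
  2     5,750.00     5,564.8451    11,129.6902
  3     5,750.00     5,474.5156    16,423.5467
  4     5,750.00     5,385.6523    21,542.6093
  5     5,750.00     5,298.2315    26,491.1575
  6     5,750.00     5,212.2297    31,273.3782
  7     5,750.00     5,127.6239    35,893.3674
  8     5,750.00     5,044.3914    40,355.1316
  9     5,750.00     4,962.5100    44,662.5903
  10   55,750.00    47,333.7641   473,337.6409
  Σ                 95,060.4287   706,765.7771
P = 95,060.4287; Macaulay duration = 706,765.7771 / 95,060.4287 = 7.43491 years.
Modified duration = D_Mac / (1 + y) = 7.43491 / 1.0165 = 7.31423 years.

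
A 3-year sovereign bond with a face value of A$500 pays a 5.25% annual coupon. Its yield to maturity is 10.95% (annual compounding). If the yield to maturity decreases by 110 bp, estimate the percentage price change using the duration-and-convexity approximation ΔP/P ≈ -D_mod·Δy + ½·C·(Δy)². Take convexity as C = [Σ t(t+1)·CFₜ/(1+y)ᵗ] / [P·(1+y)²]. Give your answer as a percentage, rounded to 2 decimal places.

With y = 0.1095:
  t   CF        PV=CF/(1+0.1095)^t    t·PV        t(t+1)·PV
  1        26.25        23.6593        23.6593          47.3186
  2        26.25        21.3243        42.6486         127.9458
  3       526.25       385.3099     1,155.9298       4,623.7190
  Σ                    430.2935     1,222.2377       4,798.9834
P = 430.2935; D_Mac = 2.84047 yrs; D_mod = 2.56014 yrs; C = 9.06003.
Duration effect: -2.56014 × (-0.011) = +0.028162
Convexity effect: 0.5 × 9.06003 × (-0.011)² = +0.0005481
ΔP/P ≈ +0.028162 + 0.0005481 = +0.028710 = +2.8710%.

+2.87%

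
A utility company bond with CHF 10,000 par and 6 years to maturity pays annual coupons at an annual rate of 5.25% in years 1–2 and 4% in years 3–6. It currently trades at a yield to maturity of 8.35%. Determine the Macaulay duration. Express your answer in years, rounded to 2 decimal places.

5.27 years

Periodic yield y = 0.0835. Discount each cash flow and weight by its year:
  t   CF        PV=CF/(1+0.0835)^t    t·PV
  1       525.00       484.5408       484.5408
  2       525.00       447.1997       894.3993
  3       400.00       314.4657       943.3970
  4       400.00       290.2314     1,160.9254
  5       400.00       267.8647     1,339.3233
  6    10,400.00     6,427.7629    38,566.5771
  Σ                  8,232.0650    43,389.1630
Price P = Σ PV = 8,232.0650.
Macaulay duration = Σ(t·PV) / P = 43,389.1630 / 8,232.0650 = 5.27075 years.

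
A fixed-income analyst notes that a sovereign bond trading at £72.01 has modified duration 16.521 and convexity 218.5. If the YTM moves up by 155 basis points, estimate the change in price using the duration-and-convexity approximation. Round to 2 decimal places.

-£16.55

Duration effect: -D_mod·Δy = -16.521 × (+0.0155) = -0.2560755
Convexity effect: ½·C·(Δy)² = 0.5 × 218.5 × (0.0155)² = +0.0262473125
ΔP/P ≈ -0.2560755 + 0.0262473125 = -0.2298281875
ΔP ≈ 72.01 × (-0.2298281875) = -16.549927781875.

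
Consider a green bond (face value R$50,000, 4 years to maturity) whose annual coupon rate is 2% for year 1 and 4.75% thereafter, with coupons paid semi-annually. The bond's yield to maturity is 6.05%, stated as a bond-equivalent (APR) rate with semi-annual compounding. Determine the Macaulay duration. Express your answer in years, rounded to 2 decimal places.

3.76 years

Periodic yield y = 0.03025. Discount each cash flow and weight by its period:
  t   CF        PV=CF/(1+0.03025)^t    t·PV
  1       500.00       485.3191       485.3191
  2       500.00       471.0693       942.1385
  3     1,187.50     1,085.9398     3,257.8194
  4     1,187.50     1,054.0546     4,216.2186
  5     1,187.50     1,023.1057     5,115.5285
  6     1,187.50       993.0655     5,958.3928
  7     1,187.50       963.9073     6,747.3509
  8    51,187.50    40,329.5089   322,636.0712
  Σ                 46,405.9701   349,358.8389
Price P = Σ PV = 46,405.9701.
Macaulay duration = Σ(t·PV) / P = 349,358.8389 / 46,405.9701 = 7.52832 half-year periods.
In years: 7.52832 / 2 = 3.76416 years.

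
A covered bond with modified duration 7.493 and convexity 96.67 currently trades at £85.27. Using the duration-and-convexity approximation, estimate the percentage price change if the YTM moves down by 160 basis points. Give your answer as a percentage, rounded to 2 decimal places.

Duration effect: -D_mod·Δy = -7.493 × (-0.016) = +0.119888
Convexity effect: ½·C·(Δy)² = 0.5 × 96.67 × (-0.016)² = +0.01237376
ΔP/P ≈ +0.119888 + 0.01237376 = +0.13226176
= +13.226176%.

+13.23%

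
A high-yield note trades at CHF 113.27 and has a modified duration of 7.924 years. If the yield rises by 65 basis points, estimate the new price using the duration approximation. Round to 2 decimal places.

Duration approximation: ΔP/P ≈ -D_mod · Δy = -7.924 × (+0.0065) = -0.051506.
New price ≈ 113.27 × (1 - 0.051506) = 107.43591538.

CHF 107.44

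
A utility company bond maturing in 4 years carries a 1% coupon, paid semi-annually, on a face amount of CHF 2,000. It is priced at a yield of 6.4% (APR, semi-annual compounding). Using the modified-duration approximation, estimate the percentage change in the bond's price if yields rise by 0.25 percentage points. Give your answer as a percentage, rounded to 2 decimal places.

-0.95%

Periodic yield y = 0.032. Modified duration first:
  t   CF        PV=CF/(1+0.032)^t    t·PV
  1        10.00         9.6899         9.6899
  2        10.00         9.3895        18.7789
  3        10.00         9.0983        27.2949
  4        10.00         8.8162        35.2648
  5        10.00         8.5428        42.7141
  6        10.00         8.2779        49.6676
  7        10.00         8.0213        56.1488
  8     2,010.00     1,562.2786    12,498.2287
  Σ                  1,624.1145    12,737.7877
P = 1,624.1145; D_Mac = 7.84291 half-year periods = 3.92146 yrs; D_mod = 3.92146/(1+0.032) = 3.79986 yrs.
ΔP/P ≈ -D_mod · Δy = -3.79986 × (+0.0025) = -0.009500 = -0.9500%.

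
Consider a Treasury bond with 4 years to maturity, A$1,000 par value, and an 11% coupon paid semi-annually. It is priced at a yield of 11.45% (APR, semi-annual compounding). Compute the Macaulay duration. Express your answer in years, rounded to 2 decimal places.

Periodic yield y = 0.05725. Discount each cash flow and weight by its period:
  t   CF        PV=CF/(1+0.05725)^t    t·PV
  1        55.00        52.0218        52.0218
  2        55.00        49.2048        98.4096
  3        55.00        46.5403       139.6210
  4        55.00        44.0202       176.0808
  5        55.00        41.6365       208.1825
  6        55.00        39.3819       236.2913
  7        55.00        37.2494       260.7455
  8     1,055.00       675.8198     5,406.5584
  Σ                    985.8746     6,577.9108
Price P = Σ PV = 985.8746.
Macaulay duration = Σ(t·PV) / P = 6,577.9108 / 985.8746 = 6.67216 half-year periods.
In years: 6.67216 / 2 = 3.33608 years.

3.34 years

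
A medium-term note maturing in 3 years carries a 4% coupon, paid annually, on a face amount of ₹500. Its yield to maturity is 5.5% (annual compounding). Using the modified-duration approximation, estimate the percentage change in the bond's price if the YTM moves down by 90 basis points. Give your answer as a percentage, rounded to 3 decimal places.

+2.460%

Periodic yield y = 0.055. Modified duration first:
  t   CF        PV=CF/(1+0.055)^t    t·PV
  1        20.00        18.9573        18.9573
  2        20.00        17.9690        35.9381
  3       520.00       442.8391     1,328.5173
  Σ                    479.7655     1,383.4128
P = 479.7655; D_Mac = 2.88352 yrs; D_mod = 2.88352/(1+0.055) = 2.73319 yrs.
ΔP/P ≈ -D_mod · Δy = -2.73319 × (-0.009) = +0.024599 = +2.4599%.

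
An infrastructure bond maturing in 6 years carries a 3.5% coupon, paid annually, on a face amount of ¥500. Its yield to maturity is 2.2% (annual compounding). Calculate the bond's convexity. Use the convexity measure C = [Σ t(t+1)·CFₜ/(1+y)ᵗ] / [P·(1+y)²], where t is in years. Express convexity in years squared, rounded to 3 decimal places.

With y = 0.022:
  t   CF        PV=CF/(1+0.022)^t    t·PV        t(t+1)·PV
  1        17.50        17.1233        17.1233          34.2466
  2        17.50        16.7547        33.5094         100.5281
  3        17.50        16.3940        49.1820         196.7282
  4        17.50        16.0411        64.1644         320.8222
  5        17.50        15.6958        78.4790         470.8741
  6       517.50       454.1559     2,724.9355      19,074.5486
  Σ                    536.1648     2,967.3937      20,197.7479
P = 536.1648.
Convexity = Σ t(t+1)·PV / [P·(1+y)²] = 20,197.7479 / (536.1648 × 1.044484) = 36.06640.

36.066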